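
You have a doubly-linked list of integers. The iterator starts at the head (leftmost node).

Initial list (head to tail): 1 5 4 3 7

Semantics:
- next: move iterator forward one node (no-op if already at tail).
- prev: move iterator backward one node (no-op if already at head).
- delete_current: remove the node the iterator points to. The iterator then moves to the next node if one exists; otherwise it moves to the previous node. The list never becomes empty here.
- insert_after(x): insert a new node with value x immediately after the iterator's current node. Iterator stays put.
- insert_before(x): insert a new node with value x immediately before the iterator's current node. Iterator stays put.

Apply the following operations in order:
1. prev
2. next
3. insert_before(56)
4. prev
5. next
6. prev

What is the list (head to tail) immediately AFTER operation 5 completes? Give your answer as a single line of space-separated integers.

After 1 (prev): list=[1, 5, 4, 3, 7] cursor@1
After 2 (next): list=[1, 5, 4, 3, 7] cursor@5
After 3 (insert_before(56)): list=[1, 56, 5, 4, 3, 7] cursor@5
After 4 (prev): list=[1, 56, 5, 4, 3, 7] cursor@56
After 5 (next): list=[1, 56, 5, 4, 3, 7] cursor@5

Answer: 1 56 5 4 3 7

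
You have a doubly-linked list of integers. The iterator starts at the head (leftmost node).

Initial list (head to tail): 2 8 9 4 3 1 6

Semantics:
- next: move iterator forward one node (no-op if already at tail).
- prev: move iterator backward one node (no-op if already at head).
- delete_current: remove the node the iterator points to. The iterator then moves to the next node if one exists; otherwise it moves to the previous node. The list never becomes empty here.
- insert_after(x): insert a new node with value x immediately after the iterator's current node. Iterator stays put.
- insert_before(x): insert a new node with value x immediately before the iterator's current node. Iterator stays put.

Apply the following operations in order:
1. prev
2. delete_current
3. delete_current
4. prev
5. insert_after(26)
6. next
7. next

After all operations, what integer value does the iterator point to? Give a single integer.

After 1 (prev): list=[2, 8, 9, 4, 3, 1, 6] cursor@2
After 2 (delete_current): list=[8, 9, 4, 3, 1, 6] cursor@8
After 3 (delete_current): list=[9, 4, 3, 1, 6] cursor@9
After 4 (prev): list=[9, 4, 3, 1, 6] cursor@9
After 5 (insert_after(26)): list=[9, 26, 4, 3, 1, 6] cursor@9
After 6 (next): list=[9, 26, 4, 3, 1, 6] cursor@26
After 7 (next): list=[9, 26, 4, 3, 1, 6] cursor@4

Answer: 4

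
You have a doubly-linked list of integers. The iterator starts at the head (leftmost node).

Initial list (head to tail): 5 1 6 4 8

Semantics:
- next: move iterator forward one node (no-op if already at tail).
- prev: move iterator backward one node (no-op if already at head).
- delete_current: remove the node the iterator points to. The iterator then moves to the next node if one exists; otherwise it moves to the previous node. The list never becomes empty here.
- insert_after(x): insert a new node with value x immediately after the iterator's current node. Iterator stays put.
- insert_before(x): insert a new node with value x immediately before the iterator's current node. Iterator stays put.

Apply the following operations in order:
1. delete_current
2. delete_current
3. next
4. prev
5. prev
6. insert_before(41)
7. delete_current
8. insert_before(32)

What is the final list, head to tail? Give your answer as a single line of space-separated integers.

Answer: 41 32 4 8

Derivation:
After 1 (delete_current): list=[1, 6, 4, 8] cursor@1
After 2 (delete_current): list=[6, 4, 8] cursor@6
After 3 (next): list=[6, 4, 8] cursor@4
After 4 (prev): list=[6, 4, 8] cursor@6
After 5 (prev): list=[6, 4, 8] cursor@6
After 6 (insert_before(41)): list=[41, 6, 4, 8] cursor@6
After 7 (delete_current): list=[41, 4, 8] cursor@4
After 8 (insert_before(32)): list=[41, 32, 4, 8] cursor@4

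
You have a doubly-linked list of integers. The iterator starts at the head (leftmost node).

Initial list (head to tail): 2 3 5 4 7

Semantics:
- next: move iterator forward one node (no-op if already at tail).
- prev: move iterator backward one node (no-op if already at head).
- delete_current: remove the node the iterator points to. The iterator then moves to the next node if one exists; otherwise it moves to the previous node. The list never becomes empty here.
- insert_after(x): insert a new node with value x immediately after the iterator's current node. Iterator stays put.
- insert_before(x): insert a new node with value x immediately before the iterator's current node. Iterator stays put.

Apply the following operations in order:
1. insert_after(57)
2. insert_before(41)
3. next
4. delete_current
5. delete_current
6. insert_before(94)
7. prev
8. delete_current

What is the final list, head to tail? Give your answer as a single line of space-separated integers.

Answer: 41 2 5 4 7

Derivation:
After 1 (insert_after(57)): list=[2, 57, 3, 5, 4, 7] cursor@2
After 2 (insert_before(41)): list=[41, 2, 57, 3, 5, 4, 7] cursor@2
After 3 (next): list=[41, 2, 57, 3, 5, 4, 7] cursor@57
After 4 (delete_current): list=[41, 2, 3, 5, 4, 7] cursor@3
After 5 (delete_current): list=[41, 2, 5, 4, 7] cursor@5
After 6 (insert_before(94)): list=[41, 2, 94, 5, 4, 7] cursor@5
After 7 (prev): list=[41, 2, 94, 5, 4, 7] cursor@94
After 8 (delete_current): list=[41, 2, 5, 4, 7] cursor@5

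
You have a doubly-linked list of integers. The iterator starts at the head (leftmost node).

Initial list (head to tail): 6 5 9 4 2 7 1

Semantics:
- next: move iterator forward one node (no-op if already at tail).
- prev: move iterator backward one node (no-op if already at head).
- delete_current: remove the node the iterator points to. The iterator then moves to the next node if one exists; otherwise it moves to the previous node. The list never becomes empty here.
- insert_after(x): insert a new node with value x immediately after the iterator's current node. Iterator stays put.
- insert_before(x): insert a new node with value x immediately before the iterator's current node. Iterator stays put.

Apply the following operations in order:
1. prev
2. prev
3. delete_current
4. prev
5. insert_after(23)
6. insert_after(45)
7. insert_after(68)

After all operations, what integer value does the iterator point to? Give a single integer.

Answer: 5

Derivation:
After 1 (prev): list=[6, 5, 9, 4, 2, 7, 1] cursor@6
After 2 (prev): list=[6, 5, 9, 4, 2, 7, 1] cursor@6
After 3 (delete_current): list=[5, 9, 4, 2, 7, 1] cursor@5
After 4 (prev): list=[5, 9, 4, 2, 7, 1] cursor@5
After 5 (insert_after(23)): list=[5, 23, 9, 4, 2, 7, 1] cursor@5
After 6 (insert_after(45)): list=[5, 45, 23, 9, 4, 2, 7, 1] cursor@5
After 7 (insert_after(68)): list=[5, 68, 45, 23, 9, 4, 2, 7, 1] cursor@5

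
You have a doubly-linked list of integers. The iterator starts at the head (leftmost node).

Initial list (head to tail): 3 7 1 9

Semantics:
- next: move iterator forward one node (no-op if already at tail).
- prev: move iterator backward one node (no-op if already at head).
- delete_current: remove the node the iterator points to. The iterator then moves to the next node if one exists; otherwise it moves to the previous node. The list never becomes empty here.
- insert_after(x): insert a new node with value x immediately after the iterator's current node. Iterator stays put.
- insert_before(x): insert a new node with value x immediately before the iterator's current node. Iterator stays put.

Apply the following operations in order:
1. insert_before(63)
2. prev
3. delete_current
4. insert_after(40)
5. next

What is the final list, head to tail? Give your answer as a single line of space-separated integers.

After 1 (insert_before(63)): list=[63, 3, 7, 1, 9] cursor@3
After 2 (prev): list=[63, 3, 7, 1, 9] cursor@63
After 3 (delete_current): list=[3, 7, 1, 9] cursor@3
After 4 (insert_after(40)): list=[3, 40, 7, 1, 9] cursor@3
After 5 (next): list=[3, 40, 7, 1, 9] cursor@40

Answer: 3 40 7 1 9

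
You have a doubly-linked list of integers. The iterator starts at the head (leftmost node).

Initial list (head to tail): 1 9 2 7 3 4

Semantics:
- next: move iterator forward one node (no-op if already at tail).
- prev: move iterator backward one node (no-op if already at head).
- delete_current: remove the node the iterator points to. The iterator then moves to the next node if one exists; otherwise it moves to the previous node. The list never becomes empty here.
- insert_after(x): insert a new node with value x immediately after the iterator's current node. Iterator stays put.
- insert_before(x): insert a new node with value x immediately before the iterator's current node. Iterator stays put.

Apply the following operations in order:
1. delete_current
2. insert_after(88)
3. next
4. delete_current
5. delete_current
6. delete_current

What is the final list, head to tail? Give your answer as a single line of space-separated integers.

After 1 (delete_current): list=[9, 2, 7, 3, 4] cursor@9
After 2 (insert_after(88)): list=[9, 88, 2, 7, 3, 4] cursor@9
After 3 (next): list=[9, 88, 2, 7, 3, 4] cursor@88
After 4 (delete_current): list=[9, 2, 7, 3, 4] cursor@2
After 5 (delete_current): list=[9, 7, 3, 4] cursor@7
After 6 (delete_current): list=[9, 3, 4] cursor@3

Answer: 9 3 4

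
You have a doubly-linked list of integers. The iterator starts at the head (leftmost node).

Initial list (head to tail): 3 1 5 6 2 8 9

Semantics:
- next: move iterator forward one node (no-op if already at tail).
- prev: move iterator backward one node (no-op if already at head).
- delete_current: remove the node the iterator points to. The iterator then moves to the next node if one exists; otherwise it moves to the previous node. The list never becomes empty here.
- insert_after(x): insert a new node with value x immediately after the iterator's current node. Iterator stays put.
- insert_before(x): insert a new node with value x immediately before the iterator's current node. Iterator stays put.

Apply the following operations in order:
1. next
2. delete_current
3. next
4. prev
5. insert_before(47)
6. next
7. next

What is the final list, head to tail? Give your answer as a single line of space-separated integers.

Answer: 3 47 5 6 2 8 9

Derivation:
After 1 (next): list=[3, 1, 5, 6, 2, 8, 9] cursor@1
After 2 (delete_current): list=[3, 5, 6, 2, 8, 9] cursor@5
After 3 (next): list=[3, 5, 6, 2, 8, 9] cursor@6
After 4 (prev): list=[3, 5, 6, 2, 8, 9] cursor@5
After 5 (insert_before(47)): list=[3, 47, 5, 6, 2, 8, 9] cursor@5
After 6 (next): list=[3, 47, 5, 6, 2, 8, 9] cursor@6
After 7 (next): list=[3, 47, 5, 6, 2, 8, 9] cursor@2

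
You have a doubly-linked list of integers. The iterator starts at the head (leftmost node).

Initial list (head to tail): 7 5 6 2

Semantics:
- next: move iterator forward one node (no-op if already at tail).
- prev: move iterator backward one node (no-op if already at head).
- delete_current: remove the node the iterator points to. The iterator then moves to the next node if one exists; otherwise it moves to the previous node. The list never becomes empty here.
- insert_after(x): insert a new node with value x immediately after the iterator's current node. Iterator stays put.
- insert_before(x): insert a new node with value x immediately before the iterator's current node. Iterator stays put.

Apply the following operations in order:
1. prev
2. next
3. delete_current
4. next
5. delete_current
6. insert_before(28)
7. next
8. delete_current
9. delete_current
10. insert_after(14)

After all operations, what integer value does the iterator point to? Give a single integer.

After 1 (prev): list=[7, 5, 6, 2] cursor@7
After 2 (next): list=[7, 5, 6, 2] cursor@5
After 3 (delete_current): list=[7, 6, 2] cursor@6
After 4 (next): list=[7, 6, 2] cursor@2
After 5 (delete_current): list=[7, 6] cursor@6
After 6 (insert_before(28)): list=[7, 28, 6] cursor@6
After 7 (next): list=[7, 28, 6] cursor@6
After 8 (delete_current): list=[7, 28] cursor@28
After 9 (delete_current): list=[7] cursor@7
After 10 (insert_after(14)): list=[7, 14] cursor@7

Answer: 7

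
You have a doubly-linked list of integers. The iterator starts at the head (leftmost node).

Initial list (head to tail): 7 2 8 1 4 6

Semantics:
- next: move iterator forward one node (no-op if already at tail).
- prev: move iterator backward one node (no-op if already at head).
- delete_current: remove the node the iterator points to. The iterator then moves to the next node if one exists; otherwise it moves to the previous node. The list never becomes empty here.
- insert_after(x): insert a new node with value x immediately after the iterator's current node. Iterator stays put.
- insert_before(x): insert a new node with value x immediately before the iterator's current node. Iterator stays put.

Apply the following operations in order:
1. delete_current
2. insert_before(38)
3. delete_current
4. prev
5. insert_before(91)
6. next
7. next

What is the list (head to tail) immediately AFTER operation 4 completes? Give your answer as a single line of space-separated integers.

After 1 (delete_current): list=[2, 8, 1, 4, 6] cursor@2
After 2 (insert_before(38)): list=[38, 2, 8, 1, 4, 6] cursor@2
After 3 (delete_current): list=[38, 8, 1, 4, 6] cursor@8
After 4 (prev): list=[38, 8, 1, 4, 6] cursor@38

Answer: 38 8 1 4 6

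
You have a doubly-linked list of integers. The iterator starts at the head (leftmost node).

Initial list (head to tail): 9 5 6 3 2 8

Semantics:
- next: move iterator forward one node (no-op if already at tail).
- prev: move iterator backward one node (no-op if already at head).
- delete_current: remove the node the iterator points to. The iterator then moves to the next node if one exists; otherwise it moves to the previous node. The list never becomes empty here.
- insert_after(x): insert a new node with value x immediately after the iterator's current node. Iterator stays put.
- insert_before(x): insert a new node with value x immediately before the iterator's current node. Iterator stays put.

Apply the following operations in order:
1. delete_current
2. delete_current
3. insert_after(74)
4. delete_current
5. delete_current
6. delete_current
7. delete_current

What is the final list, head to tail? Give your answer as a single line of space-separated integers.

After 1 (delete_current): list=[5, 6, 3, 2, 8] cursor@5
After 2 (delete_current): list=[6, 3, 2, 8] cursor@6
After 3 (insert_after(74)): list=[6, 74, 3, 2, 8] cursor@6
After 4 (delete_current): list=[74, 3, 2, 8] cursor@74
After 5 (delete_current): list=[3, 2, 8] cursor@3
After 6 (delete_current): list=[2, 8] cursor@2
After 7 (delete_current): list=[8] cursor@8

Answer: 8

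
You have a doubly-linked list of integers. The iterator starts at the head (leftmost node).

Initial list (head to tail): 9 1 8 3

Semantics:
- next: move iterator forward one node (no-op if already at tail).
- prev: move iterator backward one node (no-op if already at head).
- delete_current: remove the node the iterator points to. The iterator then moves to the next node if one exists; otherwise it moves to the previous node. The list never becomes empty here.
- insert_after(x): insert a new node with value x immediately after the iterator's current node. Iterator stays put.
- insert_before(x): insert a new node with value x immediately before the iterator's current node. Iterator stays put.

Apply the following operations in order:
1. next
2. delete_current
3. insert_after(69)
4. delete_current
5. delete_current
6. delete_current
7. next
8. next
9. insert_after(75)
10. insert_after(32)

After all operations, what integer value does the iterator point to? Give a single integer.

After 1 (next): list=[9, 1, 8, 3] cursor@1
After 2 (delete_current): list=[9, 8, 3] cursor@8
After 3 (insert_after(69)): list=[9, 8, 69, 3] cursor@8
After 4 (delete_current): list=[9, 69, 3] cursor@69
After 5 (delete_current): list=[9, 3] cursor@3
After 6 (delete_current): list=[9] cursor@9
After 7 (next): list=[9] cursor@9
After 8 (next): list=[9] cursor@9
After 9 (insert_after(75)): list=[9, 75] cursor@9
After 10 (insert_after(32)): list=[9, 32, 75] cursor@9

Answer: 9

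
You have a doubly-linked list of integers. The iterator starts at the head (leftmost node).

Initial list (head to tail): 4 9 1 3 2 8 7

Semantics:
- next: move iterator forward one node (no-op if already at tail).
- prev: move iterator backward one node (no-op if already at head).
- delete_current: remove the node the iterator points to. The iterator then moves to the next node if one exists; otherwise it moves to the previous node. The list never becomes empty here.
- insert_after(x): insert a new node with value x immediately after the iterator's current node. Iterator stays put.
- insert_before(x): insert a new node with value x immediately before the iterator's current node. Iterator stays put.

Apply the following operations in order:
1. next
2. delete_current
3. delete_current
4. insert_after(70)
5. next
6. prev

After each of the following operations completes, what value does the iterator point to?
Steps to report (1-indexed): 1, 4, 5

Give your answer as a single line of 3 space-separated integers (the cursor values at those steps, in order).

Answer: 9 3 70

Derivation:
After 1 (next): list=[4, 9, 1, 3, 2, 8, 7] cursor@9
After 2 (delete_current): list=[4, 1, 3, 2, 8, 7] cursor@1
After 3 (delete_current): list=[4, 3, 2, 8, 7] cursor@3
After 4 (insert_after(70)): list=[4, 3, 70, 2, 8, 7] cursor@3
After 5 (next): list=[4, 3, 70, 2, 8, 7] cursor@70
After 6 (prev): list=[4, 3, 70, 2, 8, 7] cursor@3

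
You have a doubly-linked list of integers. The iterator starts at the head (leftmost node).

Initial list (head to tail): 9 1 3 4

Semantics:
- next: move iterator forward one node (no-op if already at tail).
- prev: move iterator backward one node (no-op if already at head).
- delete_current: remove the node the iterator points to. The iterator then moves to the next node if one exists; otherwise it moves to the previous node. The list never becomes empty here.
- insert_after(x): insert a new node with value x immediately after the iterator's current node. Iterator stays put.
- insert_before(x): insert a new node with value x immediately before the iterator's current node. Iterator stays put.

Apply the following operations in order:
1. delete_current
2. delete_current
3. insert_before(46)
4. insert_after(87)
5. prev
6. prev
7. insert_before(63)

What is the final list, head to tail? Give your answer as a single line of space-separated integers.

Answer: 63 46 3 87 4

Derivation:
After 1 (delete_current): list=[1, 3, 4] cursor@1
After 2 (delete_current): list=[3, 4] cursor@3
After 3 (insert_before(46)): list=[46, 3, 4] cursor@3
After 4 (insert_after(87)): list=[46, 3, 87, 4] cursor@3
After 5 (prev): list=[46, 3, 87, 4] cursor@46
After 6 (prev): list=[46, 3, 87, 4] cursor@46
After 7 (insert_before(63)): list=[63, 46, 3, 87, 4] cursor@46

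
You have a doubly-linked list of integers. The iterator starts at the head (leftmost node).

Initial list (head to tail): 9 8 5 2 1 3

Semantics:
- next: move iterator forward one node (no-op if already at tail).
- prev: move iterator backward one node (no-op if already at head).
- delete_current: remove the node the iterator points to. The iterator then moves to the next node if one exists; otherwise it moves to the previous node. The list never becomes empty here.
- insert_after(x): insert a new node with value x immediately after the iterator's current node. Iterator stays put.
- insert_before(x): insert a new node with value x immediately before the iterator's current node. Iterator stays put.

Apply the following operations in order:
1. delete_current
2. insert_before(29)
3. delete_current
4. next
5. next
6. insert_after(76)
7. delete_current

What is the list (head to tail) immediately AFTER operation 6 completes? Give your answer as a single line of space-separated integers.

After 1 (delete_current): list=[8, 5, 2, 1, 3] cursor@8
After 2 (insert_before(29)): list=[29, 8, 5, 2, 1, 3] cursor@8
After 3 (delete_current): list=[29, 5, 2, 1, 3] cursor@5
After 4 (next): list=[29, 5, 2, 1, 3] cursor@2
After 5 (next): list=[29, 5, 2, 1, 3] cursor@1
After 6 (insert_after(76)): list=[29, 5, 2, 1, 76, 3] cursor@1

Answer: 29 5 2 1 76 3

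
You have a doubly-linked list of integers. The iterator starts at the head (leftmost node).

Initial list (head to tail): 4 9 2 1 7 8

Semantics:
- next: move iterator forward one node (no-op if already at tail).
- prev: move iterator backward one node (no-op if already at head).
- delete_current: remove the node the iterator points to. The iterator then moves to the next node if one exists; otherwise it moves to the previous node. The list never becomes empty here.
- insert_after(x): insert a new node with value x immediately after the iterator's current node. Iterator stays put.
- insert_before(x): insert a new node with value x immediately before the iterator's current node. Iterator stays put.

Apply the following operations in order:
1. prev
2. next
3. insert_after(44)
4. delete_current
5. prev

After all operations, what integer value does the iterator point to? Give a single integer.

Answer: 4

Derivation:
After 1 (prev): list=[4, 9, 2, 1, 7, 8] cursor@4
After 2 (next): list=[4, 9, 2, 1, 7, 8] cursor@9
After 3 (insert_after(44)): list=[4, 9, 44, 2, 1, 7, 8] cursor@9
After 4 (delete_current): list=[4, 44, 2, 1, 7, 8] cursor@44
After 5 (prev): list=[4, 44, 2, 1, 7, 8] cursor@4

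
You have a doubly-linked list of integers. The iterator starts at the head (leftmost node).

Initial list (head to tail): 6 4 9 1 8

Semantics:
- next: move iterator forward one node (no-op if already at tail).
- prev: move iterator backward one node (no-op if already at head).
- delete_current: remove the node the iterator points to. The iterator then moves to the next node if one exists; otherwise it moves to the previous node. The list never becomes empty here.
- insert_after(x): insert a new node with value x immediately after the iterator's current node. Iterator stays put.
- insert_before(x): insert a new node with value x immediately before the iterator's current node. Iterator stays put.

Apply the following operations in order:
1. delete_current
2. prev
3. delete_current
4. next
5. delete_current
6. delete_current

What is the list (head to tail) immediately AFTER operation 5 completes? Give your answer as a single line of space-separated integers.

After 1 (delete_current): list=[4, 9, 1, 8] cursor@4
After 2 (prev): list=[4, 9, 1, 8] cursor@4
After 3 (delete_current): list=[9, 1, 8] cursor@9
After 4 (next): list=[9, 1, 8] cursor@1
After 5 (delete_current): list=[9, 8] cursor@8

Answer: 9 8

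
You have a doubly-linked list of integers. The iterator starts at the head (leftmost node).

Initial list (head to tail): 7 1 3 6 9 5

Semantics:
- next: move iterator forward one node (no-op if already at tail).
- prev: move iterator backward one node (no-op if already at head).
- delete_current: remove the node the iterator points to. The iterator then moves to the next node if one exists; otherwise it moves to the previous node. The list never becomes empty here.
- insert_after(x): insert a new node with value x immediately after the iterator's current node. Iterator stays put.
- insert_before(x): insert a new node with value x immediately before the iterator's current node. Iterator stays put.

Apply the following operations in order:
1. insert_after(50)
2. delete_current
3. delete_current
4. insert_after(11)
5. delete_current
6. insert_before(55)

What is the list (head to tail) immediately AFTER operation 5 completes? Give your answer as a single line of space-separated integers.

After 1 (insert_after(50)): list=[7, 50, 1, 3, 6, 9, 5] cursor@7
After 2 (delete_current): list=[50, 1, 3, 6, 9, 5] cursor@50
After 3 (delete_current): list=[1, 3, 6, 9, 5] cursor@1
After 4 (insert_after(11)): list=[1, 11, 3, 6, 9, 5] cursor@1
After 5 (delete_current): list=[11, 3, 6, 9, 5] cursor@11

Answer: 11 3 6 9 5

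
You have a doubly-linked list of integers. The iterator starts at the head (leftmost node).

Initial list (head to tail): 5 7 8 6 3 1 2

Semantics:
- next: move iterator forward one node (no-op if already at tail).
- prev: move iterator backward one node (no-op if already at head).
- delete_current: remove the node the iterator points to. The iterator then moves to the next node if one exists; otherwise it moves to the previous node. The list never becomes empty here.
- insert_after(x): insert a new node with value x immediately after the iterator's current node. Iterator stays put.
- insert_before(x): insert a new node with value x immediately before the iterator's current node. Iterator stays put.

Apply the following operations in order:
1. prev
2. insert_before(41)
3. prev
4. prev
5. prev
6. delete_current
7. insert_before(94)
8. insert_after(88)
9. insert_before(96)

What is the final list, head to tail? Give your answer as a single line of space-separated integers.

After 1 (prev): list=[5, 7, 8, 6, 3, 1, 2] cursor@5
After 2 (insert_before(41)): list=[41, 5, 7, 8, 6, 3, 1, 2] cursor@5
After 3 (prev): list=[41, 5, 7, 8, 6, 3, 1, 2] cursor@41
After 4 (prev): list=[41, 5, 7, 8, 6, 3, 1, 2] cursor@41
After 5 (prev): list=[41, 5, 7, 8, 6, 3, 1, 2] cursor@41
After 6 (delete_current): list=[5, 7, 8, 6, 3, 1, 2] cursor@5
After 7 (insert_before(94)): list=[94, 5, 7, 8, 6, 3, 1, 2] cursor@5
After 8 (insert_after(88)): list=[94, 5, 88, 7, 8, 6, 3, 1, 2] cursor@5
After 9 (insert_before(96)): list=[94, 96, 5, 88, 7, 8, 6, 3, 1, 2] cursor@5

Answer: 94 96 5 88 7 8 6 3 1 2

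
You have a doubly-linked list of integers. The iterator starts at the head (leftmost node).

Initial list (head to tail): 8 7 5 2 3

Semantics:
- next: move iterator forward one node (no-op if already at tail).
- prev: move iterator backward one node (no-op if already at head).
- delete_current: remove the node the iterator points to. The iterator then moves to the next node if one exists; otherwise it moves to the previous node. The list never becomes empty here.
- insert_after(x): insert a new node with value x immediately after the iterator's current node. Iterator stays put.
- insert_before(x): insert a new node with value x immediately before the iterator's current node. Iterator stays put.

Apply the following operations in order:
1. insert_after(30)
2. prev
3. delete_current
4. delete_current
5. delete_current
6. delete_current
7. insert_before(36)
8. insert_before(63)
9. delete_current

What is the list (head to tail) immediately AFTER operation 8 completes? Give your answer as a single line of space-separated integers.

After 1 (insert_after(30)): list=[8, 30, 7, 5, 2, 3] cursor@8
After 2 (prev): list=[8, 30, 7, 5, 2, 3] cursor@8
After 3 (delete_current): list=[30, 7, 5, 2, 3] cursor@30
After 4 (delete_current): list=[7, 5, 2, 3] cursor@7
After 5 (delete_current): list=[5, 2, 3] cursor@5
After 6 (delete_current): list=[2, 3] cursor@2
After 7 (insert_before(36)): list=[36, 2, 3] cursor@2
After 8 (insert_before(63)): list=[36, 63, 2, 3] cursor@2

Answer: 36 63 2 3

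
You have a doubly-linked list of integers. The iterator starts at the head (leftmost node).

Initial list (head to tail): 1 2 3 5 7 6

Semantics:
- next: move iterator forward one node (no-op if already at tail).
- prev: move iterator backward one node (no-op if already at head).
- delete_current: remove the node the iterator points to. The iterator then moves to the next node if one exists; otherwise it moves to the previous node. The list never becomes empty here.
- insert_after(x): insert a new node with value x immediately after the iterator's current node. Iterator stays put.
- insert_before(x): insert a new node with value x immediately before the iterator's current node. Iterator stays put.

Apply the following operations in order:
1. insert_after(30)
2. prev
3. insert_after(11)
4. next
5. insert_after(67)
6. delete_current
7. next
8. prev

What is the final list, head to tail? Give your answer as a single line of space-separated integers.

Answer: 1 67 30 2 3 5 7 6

Derivation:
After 1 (insert_after(30)): list=[1, 30, 2, 3, 5, 7, 6] cursor@1
After 2 (prev): list=[1, 30, 2, 3, 5, 7, 6] cursor@1
After 3 (insert_after(11)): list=[1, 11, 30, 2, 3, 5, 7, 6] cursor@1
After 4 (next): list=[1, 11, 30, 2, 3, 5, 7, 6] cursor@11
After 5 (insert_after(67)): list=[1, 11, 67, 30, 2, 3, 5, 7, 6] cursor@11
After 6 (delete_current): list=[1, 67, 30, 2, 3, 5, 7, 6] cursor@67
After 7 (next): list=[1, 67, 30, 2, 3, 5, 7, 6] cursor@30
After 8 (prev): list=[1, 67, 30, 2, 3, 5, 7, 6] cursor@67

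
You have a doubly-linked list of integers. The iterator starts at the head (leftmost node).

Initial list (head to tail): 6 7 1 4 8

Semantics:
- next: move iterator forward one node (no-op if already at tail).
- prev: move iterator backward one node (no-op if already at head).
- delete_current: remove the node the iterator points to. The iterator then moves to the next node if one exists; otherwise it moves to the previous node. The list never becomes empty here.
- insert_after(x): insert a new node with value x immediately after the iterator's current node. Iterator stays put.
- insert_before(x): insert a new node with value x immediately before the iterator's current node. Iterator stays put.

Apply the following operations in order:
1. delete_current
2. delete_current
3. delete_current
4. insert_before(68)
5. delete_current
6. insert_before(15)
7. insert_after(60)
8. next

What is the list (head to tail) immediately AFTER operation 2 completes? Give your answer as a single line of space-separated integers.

Answer: 1 4 8

Derivation:
After 1 (delete_current): list=[7, 1, 4, 8] cursor@7
After 2 (delete_current): list=[1, 4, 8] cursor@1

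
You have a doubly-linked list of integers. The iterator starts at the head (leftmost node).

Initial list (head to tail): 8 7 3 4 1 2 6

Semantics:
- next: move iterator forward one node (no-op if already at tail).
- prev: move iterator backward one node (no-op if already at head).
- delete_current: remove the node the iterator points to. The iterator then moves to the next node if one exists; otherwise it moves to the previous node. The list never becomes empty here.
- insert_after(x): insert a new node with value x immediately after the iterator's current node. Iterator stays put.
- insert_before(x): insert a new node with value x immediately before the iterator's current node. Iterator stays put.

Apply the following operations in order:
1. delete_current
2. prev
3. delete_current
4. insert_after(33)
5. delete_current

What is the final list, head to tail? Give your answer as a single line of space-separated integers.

After 1 (delete_current): list=[7, 3, 4, 1, 2, 6] cursor@7
After 2 (prev): list=[7, 3, 4, 1, 2, 6] cursor@7
After 3 (delete_current): list=[3, 4, 1, 2, 6] cursor@3
After 4 (insert_after(33)): list=[3, 33, 4, 1, 2, 6] cursor@3
After 5 (delete_current): list=[33, 4, 1, 2, 6] cursor@33

Answer: 33 4 1 2 6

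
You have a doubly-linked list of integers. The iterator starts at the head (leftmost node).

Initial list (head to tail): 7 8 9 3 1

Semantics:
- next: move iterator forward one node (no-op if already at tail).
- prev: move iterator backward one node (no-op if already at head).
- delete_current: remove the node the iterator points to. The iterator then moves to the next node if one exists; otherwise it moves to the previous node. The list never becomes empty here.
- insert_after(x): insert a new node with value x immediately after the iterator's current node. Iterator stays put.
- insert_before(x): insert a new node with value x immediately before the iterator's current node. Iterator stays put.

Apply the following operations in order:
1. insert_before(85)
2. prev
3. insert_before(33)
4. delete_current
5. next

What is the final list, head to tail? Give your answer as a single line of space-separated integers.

Answer: 33 7 8 9 3 1

Derivation:
After 1 (insert_before(85)): list=[85, 7, 8, 9, 3, 1] cursor@7
After 2 (prev): list=[85, 7, 8, 9, 3, 1] cursor@85
After 3 (insert_before(33)): list=[33, 85, 7, 8, 9, 3, 1] cursor@85
After 4 (delete_current): list=[33, 7, 8, 9, 3, 1] cursor@7
After 5 (next): list=[33, 7, 8, 9, 3, 1] cursor@8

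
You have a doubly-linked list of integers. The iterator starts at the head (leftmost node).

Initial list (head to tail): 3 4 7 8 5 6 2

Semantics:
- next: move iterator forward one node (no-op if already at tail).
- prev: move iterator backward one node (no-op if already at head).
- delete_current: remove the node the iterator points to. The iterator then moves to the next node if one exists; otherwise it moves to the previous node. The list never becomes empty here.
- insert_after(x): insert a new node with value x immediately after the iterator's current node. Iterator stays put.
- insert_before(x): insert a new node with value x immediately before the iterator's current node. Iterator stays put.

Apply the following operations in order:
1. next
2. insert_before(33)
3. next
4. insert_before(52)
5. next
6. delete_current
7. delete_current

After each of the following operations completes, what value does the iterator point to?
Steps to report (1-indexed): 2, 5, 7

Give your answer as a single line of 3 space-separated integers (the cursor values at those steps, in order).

After 1 (next): list=[3, 4, 7, 8, 5, 6, 2] cursor@4
After 2 (insert_before(33)): list=[3, 33, 4, 7, 8, 5, 6, 2] cursor@4
After 3 (next): list=[3, 33, 4, 7, 8, 5, 6, 2] cursor@7
After 4 (insert_before(52)): list=[3, 33, 4, 52, 7, 8, 5, 6, 2] cursor@7
After 5 (next): list=[3, 33, 4, 52, 7, 8, 5, 6, 2] cursor@8
After 6 (delete_current): list=[3, 33, 4, 52, 7, 5, 6, 2] cursor@5
After 7 (delete_current): list=[3, 33, 4, 52, 7, 6, 2] cursor@6

Answer: 4 8 6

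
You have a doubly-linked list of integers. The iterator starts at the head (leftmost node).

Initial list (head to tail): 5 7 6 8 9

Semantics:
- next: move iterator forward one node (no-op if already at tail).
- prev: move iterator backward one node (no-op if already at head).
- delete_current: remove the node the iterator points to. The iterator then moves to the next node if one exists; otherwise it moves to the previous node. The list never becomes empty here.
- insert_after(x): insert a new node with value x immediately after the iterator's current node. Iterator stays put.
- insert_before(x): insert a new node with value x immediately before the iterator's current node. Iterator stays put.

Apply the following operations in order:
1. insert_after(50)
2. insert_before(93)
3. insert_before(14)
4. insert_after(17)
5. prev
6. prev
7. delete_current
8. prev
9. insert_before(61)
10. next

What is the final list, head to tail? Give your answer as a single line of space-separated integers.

After 1 (insert_after(50)): list=[5, 50, 7, 6, 8, 9] cursor@5
After 2 (insert_before(93)): list=[93, 5, 50, 7, 6, 8, 9] cursor@5
After 3 (insert_before(14)): list=[93, 14, 5, 50, 7, 6, 8, 9] cursor@5
After 4 (insert_after(17)): list=[93, 14, 5, 17, 50, 7, 6, 8, 9] cursor@5
After 5 (prev): list=[93, 14, 5, 17, 50, 7, 6, 8, 9] cursor@14
After 6 (prev): list=[93, 14, 5, 17, 50, 7, 6, 8, 9] cursor@93
After 7 (delete_current): list=[14, 5, 17, 50, 7, 6, 8, 9] cursor@14
After 8 (prev): list=[14, 5, 17, 50, 7, 6, 8, 9] cursor@14
After 9 (insert_before(61)): list=[61, 14, 5, 17, 50, 7, 6, 8, 9] cursor@14
After 10 (next): list=[61, 14, 5, 17, 50, 7, 6, 8, 9] cursor@5

Answer: 61 14 5 17 50 7 6 8 9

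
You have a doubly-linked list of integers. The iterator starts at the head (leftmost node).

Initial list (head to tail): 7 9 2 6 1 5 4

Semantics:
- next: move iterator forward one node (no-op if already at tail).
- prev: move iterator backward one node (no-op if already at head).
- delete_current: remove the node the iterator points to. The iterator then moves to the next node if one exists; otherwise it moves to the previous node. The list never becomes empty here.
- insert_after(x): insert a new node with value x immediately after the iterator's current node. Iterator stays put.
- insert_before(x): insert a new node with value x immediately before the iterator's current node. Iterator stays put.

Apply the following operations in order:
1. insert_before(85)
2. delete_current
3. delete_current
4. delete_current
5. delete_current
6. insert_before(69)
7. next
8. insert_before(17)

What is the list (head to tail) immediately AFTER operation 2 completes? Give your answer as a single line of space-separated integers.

Answer: 85 9 2 6 1 5 4

Derivation:
After 1 (insert_before(85)): list=[85, 7, 9, 2, 6, 1, 5, 4] cursor@7
After 2 (delete_current): list=[85, 9, 2, 6, 1, 5, 4] cursor@9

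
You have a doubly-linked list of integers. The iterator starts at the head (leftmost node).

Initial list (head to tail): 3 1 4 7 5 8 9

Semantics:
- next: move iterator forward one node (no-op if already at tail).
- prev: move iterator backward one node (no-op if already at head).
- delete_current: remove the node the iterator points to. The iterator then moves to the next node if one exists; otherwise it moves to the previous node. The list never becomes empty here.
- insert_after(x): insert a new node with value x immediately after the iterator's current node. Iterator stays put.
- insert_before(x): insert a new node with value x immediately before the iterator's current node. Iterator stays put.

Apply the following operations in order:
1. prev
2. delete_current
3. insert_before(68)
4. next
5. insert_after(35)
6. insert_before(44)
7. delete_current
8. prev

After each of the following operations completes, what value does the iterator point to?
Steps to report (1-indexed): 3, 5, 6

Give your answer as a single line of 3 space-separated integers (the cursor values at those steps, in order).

Answer: 1 4 4

Derivation:
After 1 (prev): list=[3, 1, 4, 7, 5, 8, 9] cursor@3
After 2 (delete_current): list=[1, 4, 7, 5, 8, 9] cursor@1
After 3 (insert_before(68)): list=[68, 1, 4, 7, 5, 8, 9] cursor@1
After 4 (next): list=[68, 1, 4, 7, 5, 8, 9] cursor@4
After 5 (insert_after(35)): list=[68, 1, 4, 35, 7, 5, 8, 9] cursor@4
After 6 (insert_before(44)): list=[68, 1, 44, 4, 35, 7, 5, 8, 9] cursor@4
After 7 (delete_current): list=[68, 1, 44, 35, 7, 5, 8, 9] cursor@35
After 8 (prev): list=[68, 1, 44, 35, 7, 5, 8, 9] cursor@44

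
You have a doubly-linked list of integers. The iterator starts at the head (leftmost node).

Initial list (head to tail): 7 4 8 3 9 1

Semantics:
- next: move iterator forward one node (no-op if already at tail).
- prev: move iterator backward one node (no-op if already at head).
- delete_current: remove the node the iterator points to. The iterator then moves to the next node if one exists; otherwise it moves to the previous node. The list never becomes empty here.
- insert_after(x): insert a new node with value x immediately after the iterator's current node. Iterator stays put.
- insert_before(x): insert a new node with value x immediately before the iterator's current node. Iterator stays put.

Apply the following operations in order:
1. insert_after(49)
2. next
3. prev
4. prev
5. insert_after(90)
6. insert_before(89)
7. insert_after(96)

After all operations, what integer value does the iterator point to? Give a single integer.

After 1 (insert_after(49)): list=[7, 49, 4, 8, 3, 9, 1] cursor@7
After 2 (next): list=[7, 49, 4, 8, 3, 9, 1] cursor@49
After 3 (prev): list=[7, 49, 4, 8, 3, 9, 1] cursor@7
After 4 (prev): list=[7, 49, 4, 8, 3, 9, 1] cursor@7
After 5 (insert_after(90)): list=[7, 90, 49, 4, 8, 3, 9, 1] cursor@7
After 6 (insert_before(89)): list=[89, 7, 90, 49, 4, 8, 3, 9, 1] cursor@7
After 7 (insert_after(96)): list=[89, 7, 96, 90, 49, 4, 8, 3, 9, 1] cursor@7

Answer: 7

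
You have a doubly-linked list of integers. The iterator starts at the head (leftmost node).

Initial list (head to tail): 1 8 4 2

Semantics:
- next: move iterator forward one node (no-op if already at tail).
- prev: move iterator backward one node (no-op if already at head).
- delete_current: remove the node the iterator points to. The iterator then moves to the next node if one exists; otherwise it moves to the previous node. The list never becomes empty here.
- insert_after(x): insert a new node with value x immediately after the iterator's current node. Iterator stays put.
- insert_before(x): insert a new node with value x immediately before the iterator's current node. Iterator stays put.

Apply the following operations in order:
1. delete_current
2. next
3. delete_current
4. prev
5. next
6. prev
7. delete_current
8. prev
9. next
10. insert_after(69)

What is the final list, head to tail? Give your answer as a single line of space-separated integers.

Answer: 2 69

Derivation:
After 1 (delete_current): list=[8, 4, 2] cursor@8
After 2 (next): list=[8, 4, 2] cursor@4
After 3 (delete_current): list=[8, 2] cursor@2
After 4 (prev): list=[8, 2] cursor@8
After 5 (next): list=[8, 2] cursor@2
After 6 (prev): list=[8, 2] cursor@8
After 7 (delete_current): list=[2] cursor@2
After 8 (prev): list=[2] cursor@2
After 9 (next): list=[2] cursor@2
After 10 (insert_after(69)): list=[2, 69] cursor@2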